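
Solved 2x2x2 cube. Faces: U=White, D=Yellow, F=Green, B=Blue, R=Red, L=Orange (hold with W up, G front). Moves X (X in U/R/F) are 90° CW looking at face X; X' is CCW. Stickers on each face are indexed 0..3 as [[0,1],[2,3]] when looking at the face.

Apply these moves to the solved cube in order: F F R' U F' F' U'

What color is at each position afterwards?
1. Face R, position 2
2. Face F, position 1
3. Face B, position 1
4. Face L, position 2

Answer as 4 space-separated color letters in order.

Answer: W O B O

Derivation:
After move 1 (F): F=GGGG U=WWOO R=WRWR D=RRYY L=OYOY
After move 2 (F): F=GGGG U=WWYY R=OROR D=WWYY L=OROR
After move 3 (R'): R=RROO U=WBYB F=GWGY D=WGYG B=YBWB
After move 4 (U): U=YWBB F=RRGY R=YBOO B=ORWB L=GWOR
After move 5 (F'): F=RYRG U=YWYO R=GBWO D=WRYG L=GBOB
After move 6 (F'): F=YGRR U=YWGW R=RBWO D=BBYG L=GOOY
After move 7 (U'): U=WWYG F=GORR R=YGWO B=RBWB L=OROY
Query 1: R[2] = W
Query 2: F[1] = O
Query 3: B[1] = B
Query 4: L[2] = O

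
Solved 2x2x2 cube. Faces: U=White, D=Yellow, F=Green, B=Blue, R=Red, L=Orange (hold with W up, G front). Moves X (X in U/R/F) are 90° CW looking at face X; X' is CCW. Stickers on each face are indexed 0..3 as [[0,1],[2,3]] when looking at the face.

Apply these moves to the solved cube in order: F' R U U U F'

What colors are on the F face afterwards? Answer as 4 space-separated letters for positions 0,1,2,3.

Answer: W Y O G

Derivation:
After move 1 (F'): F=GGGG U=WWRR R=YRYR D=OOYY L=OWOW
After move 2 (R): R=YYRR U=WGRG F=GOGY D=OBYB B=RBWB
After move 3 (U): U=RWGG F=YYGY R=RBRR B=OWWB L=GOOW
After move 4 (U): U=GRGW F=RBGY R=OWRR B=GOWB L=YYOW
After move 5 (U): U=GGWR F=OWGY R=GORR B=YYWB L=RBOW
After move 6 (F'): F=WYOG U=GGGR R=BOOR D=BWYB L=RROW
Query: F face = WYOG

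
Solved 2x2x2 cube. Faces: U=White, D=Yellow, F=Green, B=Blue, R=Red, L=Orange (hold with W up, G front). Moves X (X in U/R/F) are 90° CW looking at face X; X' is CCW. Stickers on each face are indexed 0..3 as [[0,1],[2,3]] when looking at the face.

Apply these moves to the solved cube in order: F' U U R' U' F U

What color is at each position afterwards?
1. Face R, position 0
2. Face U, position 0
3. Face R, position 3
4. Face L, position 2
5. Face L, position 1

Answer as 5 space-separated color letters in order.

Answer: W W Y O Y

Derivation:
After move 1 (F'): F=GGGG U=WWRR R=YRYR D=OOYY L=OWOW
After move 2 (U): U=RWRW F=YRGG R=BBYR B=OWBB L=GGOW
After move 3 (U): U=RRWW F=BBGG R=OWYR B=GGBB L=YROW
After move 4 (R'): R=WROY U=RBWG F=BRGW D=OBYG B=YGOB
After move 5 (U'): U=BGRW F=YRGW R=BROY B=WROB L=YGOW
After move 6 (F): F=GYWR U=BGWG R=RRWY D=OBYG L=YOOB
After move 7 (U): U=WBGG F=RRWR R=WRWY B=YOOB L=GYOB
Query 1: R[0] = W
Query 2: U[0] = W
Query 3: R[3] = Y
Query 4: L[2] = O
Query 5: L[1] = Y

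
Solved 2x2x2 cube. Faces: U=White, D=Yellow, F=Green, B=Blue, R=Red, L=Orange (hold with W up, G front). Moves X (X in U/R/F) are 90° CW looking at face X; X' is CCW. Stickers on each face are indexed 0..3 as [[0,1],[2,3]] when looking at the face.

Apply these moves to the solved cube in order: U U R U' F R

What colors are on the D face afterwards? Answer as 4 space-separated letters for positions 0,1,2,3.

After move 1 (U): U=WWWW F=RRGG R=BBRR B=OOBB L=GGOO
After move 2 (U): U=WWWW F=BBGG R=OORR B=GGBB L=RROO
After move 3 (R): R=RORO U=WBWG F=BYGY D=YBYG B=WGWB
After move 4 (U'): U=BGWW F=RRGY R=BYRO B=ROWB L=WGOO
After move 5 (F): F=GRYR U=BGOG R=WYWO D=RBYG L=WYOB
After move 6 (R): R=WWOY U=BROR F=GBYG D=RWYR B=GOGB
Query: D face = RWYR

Answer: R W Y R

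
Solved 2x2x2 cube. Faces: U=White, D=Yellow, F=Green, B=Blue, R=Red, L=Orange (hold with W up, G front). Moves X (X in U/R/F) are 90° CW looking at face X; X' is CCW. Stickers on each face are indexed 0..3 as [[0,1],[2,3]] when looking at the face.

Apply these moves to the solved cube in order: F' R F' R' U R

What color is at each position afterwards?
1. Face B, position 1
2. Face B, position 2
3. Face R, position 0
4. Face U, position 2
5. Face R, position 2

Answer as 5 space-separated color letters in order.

After move 1 (F'): F=GGGG U=WWRR R=YRYR D=OOYY L=OWOW
After move 2 (R): R=YYRR U=WGRG F=GOGY D=OBYB B=RBWB
After move 3 (F'): F=OYGG U=WGYR R=BYOR D=WWYB L=OGOR
After move 4 (R'): R=YRBO U=WWYR F=OGGR D=WYYG B=BBWB
After move 5 (U): U=YWRW F=YRGR R=BBBO B=OGWB L=OGOR
After move 6 (R): R=BBOB U=YRRR F=YYGG D=WWYO B=WGWB
Query 1: B[1] = G
Query 2: B[2] = W
Query 3: R[0] = B
Query 4: U[2] = R
Query 5: R[2] = O

Answer: G W B R O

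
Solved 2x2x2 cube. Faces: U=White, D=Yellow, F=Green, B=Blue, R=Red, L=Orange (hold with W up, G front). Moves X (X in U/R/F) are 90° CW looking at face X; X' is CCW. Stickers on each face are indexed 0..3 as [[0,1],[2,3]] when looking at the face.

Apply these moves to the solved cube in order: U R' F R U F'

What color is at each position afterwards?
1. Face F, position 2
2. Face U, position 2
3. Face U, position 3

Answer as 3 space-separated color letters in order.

After move 1 (U): U=WWWW F=RRGG R=BBRR B=OOBB L=GGOO
After move 2 (R'): R=BRBR U=WBWO F=RWGW D=YRYG B=YOYB
After move 3 (F): F=GRWW U=WBOG R=WROR D=BBYG L=GYOR
After move 4 (R): R=OWRR U=WROW F=GBWG D=BYYY B=GOBB
After move 5 (U): U=OWWR F=OWWG R=GORR B=GYBB L=GBOR
After move 6 (F'): F=WGOW U=OWGR R=YOBR D=BRYY L=GROW
Query 1: F[2] = O
Query 2: U[2] = G
Query 3: U[3] = R

Answer: O G R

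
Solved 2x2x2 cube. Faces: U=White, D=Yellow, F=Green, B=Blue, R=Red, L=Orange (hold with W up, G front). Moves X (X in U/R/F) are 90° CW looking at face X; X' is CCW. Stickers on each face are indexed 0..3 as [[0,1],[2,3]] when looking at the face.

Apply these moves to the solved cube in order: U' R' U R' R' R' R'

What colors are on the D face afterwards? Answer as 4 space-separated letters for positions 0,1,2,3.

Answer: Y O Y G

Derivation:
After move 1 (U'): U=WWWW F=OOGG R=GGRR B=RRBB L=BBOO
After move 2 (R'): R=GRGR U=WBWR F=OWGW D=YOYG B=YRYB
After move 3 (U): U=WWRB F=GRGW R=YRGR B=BBYB L=OWOO
After move 4 (R'): R=RRYG U=WYRB F=GWGB D=YRYW B=GBOB
After move 5 (R'): R=RGRY U=WORG F=GYGB D=YWYB B=WBRB
After move 6 (R'): R=GYRR U=WRRW F=GOGG D=YYYB B=BBWB
After move 7 (R'): R=YRGR U=WWRB F=GRGW D=YOYG B=BBYB
Query: D face = YOYG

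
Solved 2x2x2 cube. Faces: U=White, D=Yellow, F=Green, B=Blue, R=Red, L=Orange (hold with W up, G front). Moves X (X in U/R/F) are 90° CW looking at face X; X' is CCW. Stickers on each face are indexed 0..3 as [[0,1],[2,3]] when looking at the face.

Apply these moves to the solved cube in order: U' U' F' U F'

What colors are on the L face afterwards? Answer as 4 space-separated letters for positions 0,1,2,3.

Answer: B W O R

Derivation:
After move 1 (U'): U=WWWW F=OOGG R=GGRR B=RRBB L=BBOO
After move 2 (U'): U=WWWW F=BBGG R=OORR B=GGBB L=RROO
After move 3 (F'): F=BGBG U=WWOR R=YOYR D=ROYY L=RWOW
After move 4 (U): U=OWRW F=YOBG R=GGYR B=RWBB L=BGOW
After move 5 (F'): F=OGYB U=OWGY R=OGRR D=GWYY L=BWOR
Query: L face = BWOR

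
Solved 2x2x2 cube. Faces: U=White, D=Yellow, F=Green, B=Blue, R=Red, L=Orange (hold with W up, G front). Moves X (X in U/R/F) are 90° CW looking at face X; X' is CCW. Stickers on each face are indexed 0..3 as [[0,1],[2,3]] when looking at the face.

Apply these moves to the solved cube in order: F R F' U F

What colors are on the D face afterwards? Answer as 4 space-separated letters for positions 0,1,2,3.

Answer: R O Y B

Derivation:
After move 1 (F): F=GGGG U=WWOO R=WRWR D=RRYY L=OYOY
After move 2 (R): R=WWRR U=WGOG F=GRGY D=RBYB B=OBWB
After move 3 (F'): F=RYGG U=WGWR R=BWRR D=YYYB L=OGOO
After move 4 (U): U=WWRG F=BWGG R=OBRR B=OGWB L=RYOO
After move 5 (F): F=GBGW U=WWOY R=RBGR D=ROYB L=RYOY
Query: D face = ROYB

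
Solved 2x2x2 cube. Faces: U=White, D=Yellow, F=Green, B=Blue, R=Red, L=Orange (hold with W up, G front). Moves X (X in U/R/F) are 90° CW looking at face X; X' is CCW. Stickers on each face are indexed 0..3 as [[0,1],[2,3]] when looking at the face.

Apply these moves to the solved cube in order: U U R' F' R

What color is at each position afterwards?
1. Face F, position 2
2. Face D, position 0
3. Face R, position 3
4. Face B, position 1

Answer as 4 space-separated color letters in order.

Answer: B R R G

Derivation:
After move 1 (U): U=WWWW F=RRGG R=BBRR B=OOBB L=GGOO
After move 2 (U): U=WWWW F=BBGG R=OORR B=GGBB L=RROO
After move 3 (R'): R=OROR U=WBWG F=BWGW D=YBYG B=YGYB
After move 4 (F'): F=WWBG U=WBOO R=BRYR D=ROYG L=RGOW
After move 5 (R): R=YBRR U=WWOG F=WOBG D=RYYY B=OGBB
Query 1: F[2] = B
Query 2: D[0] = R
Query 3: R[3] = R
Query 4: B[1] = G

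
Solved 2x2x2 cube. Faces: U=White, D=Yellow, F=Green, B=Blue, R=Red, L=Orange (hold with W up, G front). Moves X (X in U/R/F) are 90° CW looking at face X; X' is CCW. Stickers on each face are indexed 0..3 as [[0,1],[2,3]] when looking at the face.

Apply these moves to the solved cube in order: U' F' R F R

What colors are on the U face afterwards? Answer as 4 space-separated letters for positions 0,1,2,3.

After move 1 (U'): U=WWWW F=OOGG R=GGRR B=RRBB L=BBOO
After move 2 (F'): F=OGOG U=WWGR R=YGYR D=BOYY L=BWOW
After move 3 (R): R=YYRG U=WGGG F=OOOY D=BBYR B=RRWB
After move 4 (F): F=OOYO U=WGWW R=GYGG D=RYYR L=BBOB
After move 5 (R): R=GGGY U=WOWO F=OYYR D=RWYR B=WRGB
Query: U face = WOWO

Answer: W O W O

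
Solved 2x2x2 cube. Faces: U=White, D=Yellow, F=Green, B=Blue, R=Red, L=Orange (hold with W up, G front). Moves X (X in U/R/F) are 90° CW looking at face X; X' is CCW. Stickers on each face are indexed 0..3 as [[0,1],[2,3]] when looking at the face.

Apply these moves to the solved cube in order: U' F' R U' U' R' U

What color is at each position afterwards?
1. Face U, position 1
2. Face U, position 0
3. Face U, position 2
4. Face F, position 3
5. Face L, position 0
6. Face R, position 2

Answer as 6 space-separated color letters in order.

After move 1 (U'): U=WWWW F=OOGG R=GGRR B=RRBB L=BBOO
After move 2 (F'): F=OGOG U=WWGR R=YGYR D=BOYY L=BWOW
After move 3 (R): R=YYRG U=WGGG F=OOOY D=BBYR B=RRWB
After move 4 (U'): U=GGWG F=BWOY R=OORG B=YYWB L=RROW
After move 5 (U'): U=GGGW F=RROY R=BWRG B=OOWB L=YYOW
After move 6 (R'): R=WGBR U=GWGO F=RGOW D=BRYY B=ROBB
After move 7 (U): U=GGOW F=WGOW R=ROBR B=YYBB L=RGOW
Query 1: U[1] = G
Query 2: U[0] = G
Query 3: U[2] = O
Query 4: F[3] = W
Query 5: L[0] = R
Query 6: R[2] = B

Answer: G G O W R B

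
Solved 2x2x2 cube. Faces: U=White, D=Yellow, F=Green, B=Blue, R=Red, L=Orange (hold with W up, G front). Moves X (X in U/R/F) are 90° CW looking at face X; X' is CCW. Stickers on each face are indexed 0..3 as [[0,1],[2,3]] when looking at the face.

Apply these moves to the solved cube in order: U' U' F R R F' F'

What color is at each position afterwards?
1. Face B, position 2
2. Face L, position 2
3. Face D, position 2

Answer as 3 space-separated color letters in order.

After move 1 (U'): U=WWWW F=OOGG R=GGRR B=RRBB L=BBOO
After move 2 (U'): U=WWWW F=BBGG R=OORR B=GGBB L=RROO
After move 3 (F): F=GBGB U=WWOR R=WOWR D=ROYY L=RYOY
After move 4 (R): R=WWRO U=WBOB F=GOGY D=RBYG B=RGWB
After move 5 (R): R=RWOW U=WOOY F=GBGG D=RWYR B=BGBB
After move 6 (F'): F=BGGG U=WORO R=WWRW D=YYYR L=RYOO
After move 7 (F'): F=GGBG U=WOWR R=YWYW D=YOYR L=ROOR
Query 1: B[2] = B
Query 2: L[2] = O
Query 3: D[2] = Y

Answer: B O Y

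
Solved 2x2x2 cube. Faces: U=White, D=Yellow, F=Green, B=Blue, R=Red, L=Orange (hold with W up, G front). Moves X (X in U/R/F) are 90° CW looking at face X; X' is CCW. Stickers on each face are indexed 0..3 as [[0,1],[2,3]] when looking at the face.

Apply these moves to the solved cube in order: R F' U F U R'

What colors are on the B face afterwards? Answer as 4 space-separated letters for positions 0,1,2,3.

After move 1 (R): R=RRRR U=WGWG F=GYGY D=YBYB B=WBWB
After move 2 (F'): F=YYGG U=WGRR R=BRYR D=OOYB L=OGOW
After move 3 (U): U=RWRG F=BRGG R=WBYR B=OGWB L=YYOW
After move 4 (F): F=GBGR U=RWWY R=RBGR D=YWYB L=YOOO
After move 5 (U): U=WRYW F=RBGR R=OGGR B=YOWB L=GBOO
After move 6 (R'): R=GROG U=WWYY F=RRGW D=YBYR B=BOWB
Query: B face = BOWB

Answer: B O W B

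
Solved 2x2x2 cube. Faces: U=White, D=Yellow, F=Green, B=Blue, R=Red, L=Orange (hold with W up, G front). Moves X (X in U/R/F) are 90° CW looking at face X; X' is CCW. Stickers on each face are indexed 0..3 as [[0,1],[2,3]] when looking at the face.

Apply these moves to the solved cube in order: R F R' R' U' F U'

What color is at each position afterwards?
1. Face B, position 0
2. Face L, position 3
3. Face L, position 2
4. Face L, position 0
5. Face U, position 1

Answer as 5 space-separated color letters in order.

Answer: W G O R B

Derivation:
After move 1 (R): R=RRRR U=WGWG F=GYGY D=YBYB B=WBWB
After move 2 (F): F=GGYY U=WGOO R=WRGR D=RRYB L=OYOB
After move 3 (R'): R=RRWG U=WWOW F=GGYO D=RGYY B=BBRB
After move 4 (R'): R=RGRW U=WROB F=GWYW D=RGYO B=YBGB
After move 5 (U'): U=RBWO F=OYYW R=GWRW B=RGGB L=YBOB
After move 6 (F): F=YOWY U=RBBB R=WWOW D=RGYO L=YROG
After move 7 (U'): U=BBRB F=YRWY R=YOOW B=WWGB L=RGOG
Query 1: B[0] = W
Query 2: L[3] = G
Query 3: L[2] = O
Query 4: L[0] = R
Query 5: U[1] = B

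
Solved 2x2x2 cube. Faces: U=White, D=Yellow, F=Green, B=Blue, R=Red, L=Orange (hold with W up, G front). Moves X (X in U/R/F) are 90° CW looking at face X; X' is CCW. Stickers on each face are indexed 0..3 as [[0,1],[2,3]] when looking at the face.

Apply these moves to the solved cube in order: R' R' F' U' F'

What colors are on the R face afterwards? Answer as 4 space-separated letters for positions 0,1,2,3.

Answer: O B O R

Derivation:
After move 1 (R'): R=RRRR U=WBWB F=GWGW D=YGYG B=YBYB
After move 2 (R'): R=RRRR U=WYWY F=GBGB D=YWYW B=GBGB
After move 3 (F'): F=BBGG U=WYRR R=WRYR D=OOYW L=OYOW
After move 4 (U'): U=YRWR F=OYGG R=BBYR B=WRGB L=GBOW
After move 5 (F'): F=YGOG U=YRBY R=OBOR D=BWYW L=GROW
Query: R face = OBOR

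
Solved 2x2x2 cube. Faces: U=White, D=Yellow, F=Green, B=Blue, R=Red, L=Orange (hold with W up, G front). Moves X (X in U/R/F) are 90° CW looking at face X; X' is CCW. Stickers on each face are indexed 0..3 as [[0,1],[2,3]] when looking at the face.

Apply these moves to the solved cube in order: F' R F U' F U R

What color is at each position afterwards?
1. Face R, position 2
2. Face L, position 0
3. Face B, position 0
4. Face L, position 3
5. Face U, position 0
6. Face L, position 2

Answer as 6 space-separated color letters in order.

Answer: R Y W Y B O

Derivation:
After move 1 (F'): F=GGGG U=WWRR R=YRYR D=OOYY L=OWOW
After move 2 (R): R=YYRR U=WGRG F=GOGY D=OBYB B=RBWB
After move 3 (F): F=GGYO U=WGWW R=RYGR D=RYYB L=OOOB
After move 4 (U'): U=GWWW F=OOYO R=GGGR B=RYWB L=RBOB
After move 5 (F): F=YOOO U=GWBB R=WGWR D=GGYB L=RROY
After move 6 (U): U=BGBW F=WGOO R=RYWR B=RRWB L=YOOY
After move 7 (R): R=WRRY U=BGBO F=WGOB D=GWYR B=WRGB
Query 1: R[2] = R
Query 2: L[0] = Y
Query 3: B[0] = W
Query 4: L[3] = Y
Query 5: U[0] = B
Query 6: L[2] = O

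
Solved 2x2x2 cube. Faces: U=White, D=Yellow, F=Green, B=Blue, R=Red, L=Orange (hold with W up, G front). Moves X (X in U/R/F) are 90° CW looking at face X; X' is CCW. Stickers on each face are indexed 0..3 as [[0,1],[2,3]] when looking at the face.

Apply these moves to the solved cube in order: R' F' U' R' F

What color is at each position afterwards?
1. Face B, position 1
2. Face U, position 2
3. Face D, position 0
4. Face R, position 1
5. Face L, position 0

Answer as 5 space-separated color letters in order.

Answer: R W W R Y

Derivation:
After move 1 (R'): R=RRRR U=WBWB F=GWGW D=YGYG B=YBYB
After move 2 (F'): F=WWGG U=WBRR R=GRYR D=OOYG L=OBOW
After move 3 (U'): U=BRWR F=OBGG R=WWYR B=GRYB L=YBOW
After move 4 (R'): R=WRWY U=BYWG F=ORGR D=OBYG B=GROB
After move 5 (F): F=GORR U=BYWB R=WRGY D=WWYG L=YOOB
Query 1: B[1] = R
Query 2: U[2] = W
Query 3: D[0] = W
Query 4: R[1] = R
Query 5: L[0] = Y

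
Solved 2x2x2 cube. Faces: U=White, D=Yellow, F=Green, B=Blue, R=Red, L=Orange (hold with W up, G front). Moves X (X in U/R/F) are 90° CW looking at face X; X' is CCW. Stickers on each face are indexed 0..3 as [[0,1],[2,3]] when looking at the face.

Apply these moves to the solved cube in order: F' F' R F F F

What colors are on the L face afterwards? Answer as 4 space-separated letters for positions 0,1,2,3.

Answer: O G O Y

Derivation:
After move 1 (F'): F=GGGG U=WWRR R=YRYR D=OOYY L=OWOW
After move 2 (F'): F=GGGG U=WWYY R=OROR D=WWYY L=OROR
After move 3 (R): R=OORR U=WGYG F=GWGY D=WBYB B=YBWB
After move 4 (F): F=GGYW U=WGRR R=YOGR D=ROYB L=OWOB
After move 5 (F): F=YGWG U=WGBW R=RORR D=GYYB L=OROO
After move 6 (F): F=WYGG U=WGOR R=BOWR D=RRYB L=OGOY
Query: L face = OGOY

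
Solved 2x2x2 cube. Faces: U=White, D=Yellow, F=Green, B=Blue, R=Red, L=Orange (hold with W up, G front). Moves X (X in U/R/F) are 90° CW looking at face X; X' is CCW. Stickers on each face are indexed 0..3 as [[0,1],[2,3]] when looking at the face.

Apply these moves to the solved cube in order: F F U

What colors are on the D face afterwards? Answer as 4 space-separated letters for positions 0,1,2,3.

After move 1 (F): F=GGGG U=WWOO R=WRWR D=RRYY L=OYOY
After move 2 (F): F=GGGG U=WWYY R=OROR D=WWYY L=OROR
After move 3 (U): U=YWYW F=ORGG R=BBOR B=ORBB L=GGOR
Query: D face = WWYY

Answer: W W Y Y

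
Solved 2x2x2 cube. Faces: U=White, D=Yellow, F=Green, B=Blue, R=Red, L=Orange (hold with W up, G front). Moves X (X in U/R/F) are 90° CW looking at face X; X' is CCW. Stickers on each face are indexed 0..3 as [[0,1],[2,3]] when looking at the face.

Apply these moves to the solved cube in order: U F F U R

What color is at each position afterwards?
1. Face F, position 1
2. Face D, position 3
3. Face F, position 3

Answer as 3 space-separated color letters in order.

After move 1 (U): U=WWWW F=RRGG R=BBRR B=OOBB L=GGOO
After move 2 (F): F=GRGR U=WWOG R=WBWR D=RBYY L=GYOY
After move 3 (F): F=GGRR U=WWYY R=OBGR D=WWYY L=GROB
After move 4 (U): U=YWYW F=OBRR R=OOGR B=GRBB L=GGOB
After move 5 (R): R=GORO U=YBYR F=OWRY D=WBYG B=WRWB
Query 1: F[1] = W
Query 2: D[3] = G
Query 3: F[3] = Y

Answer: W G Y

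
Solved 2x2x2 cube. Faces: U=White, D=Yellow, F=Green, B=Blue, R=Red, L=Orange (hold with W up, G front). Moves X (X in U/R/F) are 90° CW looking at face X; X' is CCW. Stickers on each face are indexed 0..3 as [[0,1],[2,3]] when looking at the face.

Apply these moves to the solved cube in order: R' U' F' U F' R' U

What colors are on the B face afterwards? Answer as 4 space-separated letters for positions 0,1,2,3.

Answer: O B W B

Derivation:
After move 1 (R'): R=RRRR U=WBWB F=GWGW D=YGYG B=YBYB
After move 2 (U'): U=BBWW F=OOGW R=GWRR B=RRYB L=YBOO
After move 3 (F'): F=OWOG U=BBGR R=GWYR D=BOYG L=YWOW
After move 4 (U): U=GBRB F=GWOG R=RRYR B=YWYB L=OWOW
After move 5 (F'): F=WGGO U=GBRY R=ORBR D=WWYG L=OBOR
After move 6 (R'): R=RROB U=GYRY F=WBGY D=WGYO B=GWWB
After move 7 (U): U=RGYY F=RRGY R=GWOB B=OBWB L=WBOR
Query: B face = OBWB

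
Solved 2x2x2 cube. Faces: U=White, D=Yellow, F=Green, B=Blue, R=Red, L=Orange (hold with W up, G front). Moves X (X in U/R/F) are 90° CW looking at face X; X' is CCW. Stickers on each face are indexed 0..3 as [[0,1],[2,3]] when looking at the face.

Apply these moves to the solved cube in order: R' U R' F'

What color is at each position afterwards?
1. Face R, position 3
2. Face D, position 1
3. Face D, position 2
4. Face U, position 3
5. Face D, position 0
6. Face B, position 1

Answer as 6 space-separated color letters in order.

After move 1 (R'): R=RRRR U=WBWB F=GWGW D=YGYG B=YBYB
After move 2 (U): U=WWBB F=RRGW R=YBRR B=OOYB L=GWOO
After move 3 (R'): R=BRYR U=WYBO F=RWGB D=YRYW B=GOGB
After move 4 (F'): F=WBRG U=WYBY R=RRYR D=WOYW L=GOOB
Query 1: R[3] = R
Query 2: D[1] = O
Query 3: D[2] = Y
Query 4: U[3] = Y
Query 5: D[0] = W
Query 6: B[1] = O

Answer: R O Y Y W O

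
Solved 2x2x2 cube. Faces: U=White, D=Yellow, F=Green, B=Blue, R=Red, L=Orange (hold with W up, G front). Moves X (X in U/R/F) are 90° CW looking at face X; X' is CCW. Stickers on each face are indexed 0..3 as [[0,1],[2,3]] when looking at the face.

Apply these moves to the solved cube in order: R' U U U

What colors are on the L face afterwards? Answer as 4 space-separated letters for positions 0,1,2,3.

After move 1 (R'): R=RRRR U=WBWB F=GWGW D=YGYG B=YBYB
After move 2 (U): U=WWBB F=RRGW R=YBRR B=OOYB L=GWOO
After move 3 (U): U=BWBW F=YBGW R=OORR B=GWYB L=RROO
After move 4 (U): U=BBWW F=OOGW R=GWRR B=RRYB L=YBOO
Query: L face = YBOO

Answer: Y B O O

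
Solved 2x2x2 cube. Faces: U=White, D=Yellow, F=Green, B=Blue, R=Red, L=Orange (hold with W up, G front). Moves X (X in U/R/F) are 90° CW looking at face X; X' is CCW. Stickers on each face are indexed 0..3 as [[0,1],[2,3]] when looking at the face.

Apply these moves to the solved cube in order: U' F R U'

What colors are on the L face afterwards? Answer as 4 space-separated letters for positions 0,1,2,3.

After move 1 (U'): U=WWWW F=OOGG R=GGRR B=RRBB L=BBOO
After move 2 (F): F=GOGO U=WWOB R=WGWR D=RGYY L=BYOY
After move 3 (R): R=WWRG U=WOOO F=GGGY D=RBYR B=BRWB
After move 4 (U'): U=OOWO F=BYGY R=GGRG B=WWWB L=BROY
Query: L face = BROY

Answer: B R O Y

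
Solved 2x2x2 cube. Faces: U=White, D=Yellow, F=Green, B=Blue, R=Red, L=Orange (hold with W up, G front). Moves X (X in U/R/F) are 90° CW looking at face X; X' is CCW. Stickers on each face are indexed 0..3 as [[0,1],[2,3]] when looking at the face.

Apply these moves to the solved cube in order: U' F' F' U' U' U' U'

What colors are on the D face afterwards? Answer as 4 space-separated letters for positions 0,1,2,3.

After move 1 (U'): U=WWWW F=OOGG R=GGRR B=RRBB L=BBOO
After move 2 (F'): F=OGOG U=WWGR R=YGYR D=BOYY L=BWOW
After move 3 (F'): F=GGOO U=WWYY R=OGBR D=WWYY L=BROG
After move 4 (U'): U=WYWY F=BROO R=GGBR B=OGBB L=RROG
After move 5 (U'): U=YYWW F=RROO R=BRBR B=GGBB L=OGOG
After move 6 (U'): U=YWYW F=OGOO R=RRBR B=BRBB L=GGOG
After move 7 (U'): U=WWYY F=GGOO R=OGBR B=RRBB L=BROG
Query: D face = WWYY

Answer: W W Y Y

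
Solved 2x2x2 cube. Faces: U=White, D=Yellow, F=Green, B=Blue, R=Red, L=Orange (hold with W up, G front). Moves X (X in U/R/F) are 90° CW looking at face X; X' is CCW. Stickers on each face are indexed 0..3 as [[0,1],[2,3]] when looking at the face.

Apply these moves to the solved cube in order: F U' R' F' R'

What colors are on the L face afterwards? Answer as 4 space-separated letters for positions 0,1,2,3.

Answer: B W O W

Derivation:
After move 1 (F): F=GGGG U=WWOO R=WRWR D=RRYY L=OYOY
After move 2 (U'): U=WOWO F=OYGG R=GGWR B=WRBB L=BBOY
After move 3 (R'): R=GRGW U=WBWW F=OOGO D=RYYG B=YRRB
After move 4 (F'): F=OOOG U=WBGG R=YRRW D=BYYG L=BWOW
After move 5 (R'): R=RWYR U=WRGY F=OBOG D=BOYG B=GRYB
Query: L face = BWOW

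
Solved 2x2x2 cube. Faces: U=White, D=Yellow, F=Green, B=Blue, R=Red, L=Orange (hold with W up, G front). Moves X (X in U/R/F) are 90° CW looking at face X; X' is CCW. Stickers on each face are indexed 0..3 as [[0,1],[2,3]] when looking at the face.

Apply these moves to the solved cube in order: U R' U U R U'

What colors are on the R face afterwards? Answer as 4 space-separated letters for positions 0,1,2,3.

After move 1 (U): U=WWWW F=RRGG R=BBRR B=OOBB L=GGOO
After move 2 (R'): R=BRBR U=WBWO F=RWGW D=YRYG B=YOYB
After move 3 (U): U=WWOB F=BRGW R=YOBR B=GGYB L=RWOO
After move 4 (U): U=OWBW F=YOGW R=GGBR B=RWYB L=BROO
After move 5 (R): R=BGRG U=OOBW F=YRGG D=YYYR B=WWWB
After move 6 (U'): U=OWOB F=BRGG R=YRRG B=BGWB L=WWOO
Query: R face = YRRG

Answer: Y R R G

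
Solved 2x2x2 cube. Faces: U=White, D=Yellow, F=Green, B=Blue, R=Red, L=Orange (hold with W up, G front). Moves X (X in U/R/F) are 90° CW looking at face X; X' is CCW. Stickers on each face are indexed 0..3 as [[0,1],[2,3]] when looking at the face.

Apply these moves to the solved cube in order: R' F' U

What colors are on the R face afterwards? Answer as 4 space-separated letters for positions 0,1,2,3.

After move 1 (R'): R=RRRR U=WBWB F=GWGW D=YGYG B=YBYB
After move 2 (F'): F=WWGG U=WBRR R=GRYR D=OOYG L=OBOW
After move 3 (U): U=RWRB F=GRGG R=YBYR B=OBYB L=WWOW
Query: R face = YBYR

Answer: Y B Y R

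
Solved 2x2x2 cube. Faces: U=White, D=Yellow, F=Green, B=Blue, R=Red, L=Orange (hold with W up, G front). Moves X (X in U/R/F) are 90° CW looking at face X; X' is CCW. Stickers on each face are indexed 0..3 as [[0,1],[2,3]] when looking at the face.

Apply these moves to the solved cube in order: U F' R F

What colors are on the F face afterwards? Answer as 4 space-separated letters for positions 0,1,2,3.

Answer: R R Y O

Derivation:
After move 1 (U): U=WWWW F=RRGG R=BBRR B=OOBB L=GGOO
After move 2 (F'): F=RGRG U=WWBR R=YBYR D=GOYY L=GWOW
After move 3 (R): R=YYRB U=WGBG F=RORY D=GBYO B=ROWB
After move 4 (F): F=RRYO U=WGWW R=BYGB D=RYYO L=GGOB
Query: F face = RRYO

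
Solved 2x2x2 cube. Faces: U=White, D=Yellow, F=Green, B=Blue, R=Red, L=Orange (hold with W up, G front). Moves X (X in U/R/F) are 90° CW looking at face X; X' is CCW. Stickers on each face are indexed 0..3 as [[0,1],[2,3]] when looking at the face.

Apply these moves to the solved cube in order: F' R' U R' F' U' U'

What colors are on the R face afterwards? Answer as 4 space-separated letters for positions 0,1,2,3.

Answer: G O O Y

Derivation:
After move 1 (F'): F=GGGG U=WWRR R=YRYR D=OOYY L=OWOW
After move 2 (R'): R=RRYY U=WBRB F=GWGR D=OGYG B=YBOB
After move 3 (U): U=RWBB F=RRGR R=YBYY B=OWOB L=GWOW
After move 4 (R'): R=BYYY U=ROBO F=RWGB D=ORYR B=GWGB
After move 5 (F'): F=WBRG U=ROBY R=RYOY D=WWYR L=GOOB
After move 6 (U'): U=OYRB F=GORG R=WBOY B=RYGB L=GWOB
After move 7 (U'): U=YBOR F=GWRG R=GOOY B=WBGB L=RYOB
Query: R face = GOOY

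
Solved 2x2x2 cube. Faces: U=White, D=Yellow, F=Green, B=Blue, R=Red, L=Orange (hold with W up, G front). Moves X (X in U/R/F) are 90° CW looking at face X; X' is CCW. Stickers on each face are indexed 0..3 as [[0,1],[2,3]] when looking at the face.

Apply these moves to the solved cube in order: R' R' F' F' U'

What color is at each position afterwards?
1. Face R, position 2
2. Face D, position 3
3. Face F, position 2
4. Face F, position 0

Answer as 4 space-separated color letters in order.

After move 1 (R'): R=RRRR U=WBWB F=GWGW D=YGYG B=YBYB
After move 2 (R'): R=RRRR U=WYWY F=GBGB D=YWYW B=GBGB
After move 3 (F'): F=BBGG U=WYRR R=WRYR D=OOYW L=OYOW
After move 4 (F'): F=BGBG U=WYWY R=OROR D=YWYW L=OROR
After move 5 (U'): U=YYWW F=ORBG R=BGOR B=ORGB L=GBOR
Query 1: R[2] = O
Query 2: D[3] = W
Query 3: F[2] = B
Query 4: F[0] = O

Answer: O W B O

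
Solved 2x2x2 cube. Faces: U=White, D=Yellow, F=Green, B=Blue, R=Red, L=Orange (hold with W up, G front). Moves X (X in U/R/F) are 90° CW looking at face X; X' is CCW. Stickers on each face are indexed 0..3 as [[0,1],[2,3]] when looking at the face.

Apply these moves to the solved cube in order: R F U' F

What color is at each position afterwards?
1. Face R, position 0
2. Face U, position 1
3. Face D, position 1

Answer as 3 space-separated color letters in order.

After move 1 (R): R=RRRR U=WGWG F=GYGY D=YBYB B=WBWB
After move 2 (F): F=GGYY U=WGOO R=WRGR D=RRYB L=OYOB
After move 3 (U'): U=GOWO F=OYYY R=GGGR B=WRWB L=WBOB
After move 4 (F): F=YOYY U=GOBB R=WGOR D=GGYB L=WROR
Query 1: R[0] = W
Query 2: U[1] = O
Query 3: D[1] = G

Answer: W O G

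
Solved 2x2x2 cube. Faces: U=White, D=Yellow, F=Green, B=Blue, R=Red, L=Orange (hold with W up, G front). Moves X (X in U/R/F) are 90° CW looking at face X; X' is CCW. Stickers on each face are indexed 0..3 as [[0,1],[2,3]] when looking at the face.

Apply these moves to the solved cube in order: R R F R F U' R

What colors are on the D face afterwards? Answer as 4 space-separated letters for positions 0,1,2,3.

After move 1 (R): R=RRRR U=WGWG F=GYGY D=YBYB B=WBWB
After move 2 (R): R=RRRR U=WYWY F=GBGB D=YWYW B=GBGB
After move 3 (F): F=GGBB U=WYOO R=WRYR D=RRYW L=OYOW
After move 4 (R): R=YWRR U=WGOB F=GRBW D=RGYG B=OBYB
After move 5 (F): F=BGWR U=WGWY R=OWBR D=RYYG L=OROG
After move 6 (U'): U=GYWW F=ORWR R=BGBR B=OWYB L=OBOG
After move 7 (R): R=BBRG U=GRWR F=OYWG D=RYYO B=WWYB
Query: D face = RYYO

Answer: R Y Y O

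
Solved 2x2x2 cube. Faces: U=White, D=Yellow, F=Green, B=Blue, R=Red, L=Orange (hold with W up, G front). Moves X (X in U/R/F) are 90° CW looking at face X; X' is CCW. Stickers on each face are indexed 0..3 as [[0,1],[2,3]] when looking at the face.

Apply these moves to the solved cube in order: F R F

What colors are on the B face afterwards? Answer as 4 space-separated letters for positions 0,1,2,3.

After move 1 (F): F=GGGG U=WWOO R=WRWR D=RRYY L=OYOY
After move 2 (R): R=WWRR U=WGOG F=GRGY D=RBYB B=OBWB
After move 3 (F): F=GGYR U=WGYY R=OWGR D=RWYB L=OROB
Query: B face = OBWB

Answer: O B W B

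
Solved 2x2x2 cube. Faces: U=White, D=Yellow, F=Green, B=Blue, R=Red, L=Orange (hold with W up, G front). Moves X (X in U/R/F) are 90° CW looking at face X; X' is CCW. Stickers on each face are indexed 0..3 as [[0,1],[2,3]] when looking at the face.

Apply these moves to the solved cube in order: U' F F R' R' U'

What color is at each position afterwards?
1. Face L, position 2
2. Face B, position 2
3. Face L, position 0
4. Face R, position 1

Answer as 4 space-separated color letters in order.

After move 1 (U'): U=WWWW F=OOGG R=GGRR B=RRBB L=BBOO
After move 2 (F): F=GOGO U=WWOB R=WGWR D=RGYY L=BYOY
After move 3 (F): F=GGOO U=WWYY R=OGBR D=WWYY L=BROG
After move 4 (R'): R=GROB U=WBYR F=GWOY D=WGYO B=YRWB
After move 5 (R'): R=RBGO U=WWYY F=GBOR D=WWYY B=ORGB
After move 6 (U'): U=WYWY F=BROR R=GBGO B=RBGB L=OROG
Query 1: L[2] = O
Query 2: B[2] = G
Query 3: L[0] = O
Query 4: R[1] = B

Answer: O G O B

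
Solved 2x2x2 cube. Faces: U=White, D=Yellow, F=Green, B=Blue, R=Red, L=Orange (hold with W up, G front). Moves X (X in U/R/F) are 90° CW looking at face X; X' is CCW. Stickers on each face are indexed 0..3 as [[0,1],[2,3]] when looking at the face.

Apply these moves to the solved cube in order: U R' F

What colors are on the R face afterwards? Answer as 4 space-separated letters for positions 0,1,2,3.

After move 1 (U): U=WWWW F=RRGG R=BBRR B=OOBB L=GGOO
After move 2 (R'): R=BRBR U=WBWO F=RWGW D=YRYG B=YOYB
After move 3 (F): F=GRWW U=WBOG R=WROR D=BBYG L=GYOR
Query: R face = WROR

Answer: W R O R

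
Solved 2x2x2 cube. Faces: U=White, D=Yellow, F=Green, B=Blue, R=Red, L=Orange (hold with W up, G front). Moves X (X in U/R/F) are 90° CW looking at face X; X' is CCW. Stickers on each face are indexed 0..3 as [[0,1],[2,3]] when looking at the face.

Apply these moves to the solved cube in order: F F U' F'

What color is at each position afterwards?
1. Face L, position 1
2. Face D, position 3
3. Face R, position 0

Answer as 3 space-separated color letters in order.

After move 1 (F): F=GGGG U=WWOO R=WRWR D=RRYY L=OYOY
After move 2 (F): F=GGGG U=WWYY R=OROR D=WWYY L=OROR
After move 3 (U'): U=WYWY F=ORGG R=GGOR B=ORBB L=BBOR
After move 4 (F'): F=RGOG U=WYGO R=WGWR D=BRYY L=BYOW
Query 1: L[1] = Y
Query 2: D[3] = Y
Query 3: R[0] = W

Answer: Y Y W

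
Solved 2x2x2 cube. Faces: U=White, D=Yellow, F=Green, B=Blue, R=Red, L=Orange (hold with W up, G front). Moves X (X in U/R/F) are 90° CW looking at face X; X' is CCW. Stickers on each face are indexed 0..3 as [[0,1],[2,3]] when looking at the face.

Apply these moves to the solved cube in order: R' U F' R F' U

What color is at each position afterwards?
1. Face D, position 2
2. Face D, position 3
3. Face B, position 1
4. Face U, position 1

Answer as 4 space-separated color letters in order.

Answer: Y O G W

Derivation:
After move 1 (R'): R=RRRR U=WBWB F=GWGW D=YGYG B=YBYB
After move 2 (U): U=WWBB F=RRGW R=YBRR B=OOYB L=GWOO
After move 3 (F'): F=RWRG U=WWYR R=GBYR D=WOYG L=GBOB
After move 4 (R): R=YGRB U=WWYG F=RORG D=WYYO B=ROWB
After move 5 (F'): F=OGRR U=WWYR R=YGWB D=BBYO L=GGOY
After move 6 (U): U=YWRW F=YGRR R=ROWB B=GGWB L=OGOY
Query 1: D[2] = Y
Query 2: D[3] = O
Query 3: B[1] = G
Query 4: U[1] = W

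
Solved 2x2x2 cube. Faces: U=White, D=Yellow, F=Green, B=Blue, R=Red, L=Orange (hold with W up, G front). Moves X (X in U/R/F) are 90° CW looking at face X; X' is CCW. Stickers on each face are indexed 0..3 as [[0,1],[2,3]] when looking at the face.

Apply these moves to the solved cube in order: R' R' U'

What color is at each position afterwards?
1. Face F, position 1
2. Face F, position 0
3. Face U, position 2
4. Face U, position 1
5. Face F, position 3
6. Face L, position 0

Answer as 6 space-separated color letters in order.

Answer: O O W Y B G

Derivation:
After move 1 (R'): R=RRRR U=WBWB F=GWGW D=YGYG B=YBYB
After move 2 (R'): R=RRRR U=WYWY F=GBGB D=YWYW B=GBGB
After move 3 (U'): U=YYWW F=OOGB R=GBRR B=RRGB L=GBOO
Query 1: F[1] = O
Query 2: F[0] = O
Query 3: U[2] = W
Query 4: U[1] = Y
Query 5: F[3] = B
Query 6: L[0] = G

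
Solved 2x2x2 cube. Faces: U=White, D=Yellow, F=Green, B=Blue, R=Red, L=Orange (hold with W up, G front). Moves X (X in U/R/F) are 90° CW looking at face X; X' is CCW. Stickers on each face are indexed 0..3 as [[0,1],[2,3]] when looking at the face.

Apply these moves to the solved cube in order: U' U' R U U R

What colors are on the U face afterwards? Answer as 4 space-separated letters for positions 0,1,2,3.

Answer: G G B Y

Derivation:
After move 1 (U'): U=WWWW F=OOGG R=GGRR B=RRBB L=BBOO
After move 2 (U'): U=WWWW F=BBGG R=OORR B=GGBB L=RROO
After move 3 (R): R=RORO U=WBWG F=BYGY D=YBYG B=WGWB
After move 4 (U): U=WWGB F=ROGY R=WGRO B=RRWB L=BYOO
After move 5 (U): U=GWBW F=WGGY R=RRRO B=BYWB L=ROOO
After move 6 (R): R=RROR U=GGBY F=WBGG D=YWYB B=WYWB
Query: U face = GGBY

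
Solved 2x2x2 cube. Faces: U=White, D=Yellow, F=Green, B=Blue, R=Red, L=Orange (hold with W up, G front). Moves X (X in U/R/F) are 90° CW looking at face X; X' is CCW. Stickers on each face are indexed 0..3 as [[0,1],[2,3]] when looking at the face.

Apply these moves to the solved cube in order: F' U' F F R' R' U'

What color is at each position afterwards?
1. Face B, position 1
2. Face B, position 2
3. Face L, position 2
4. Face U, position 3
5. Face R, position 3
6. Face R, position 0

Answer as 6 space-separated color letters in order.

Answer: B G O O W G

Derivation:
After move 1 (F'): F=GGGG U=WWRR R=YRYR D=OOYY L=OWOW
After move 2 (U'): U=WRWR F=OWGG R=GGYR B=YRBB L=BBOW
After move 3 (F): F=GOGW U=WRWB R=WGRR D=YGYY L=BOOO
After move 4 (F): F=GGWO U=WROO R=WGBR D=RWYY L=BYOG
After move 5 (R'): R=GRWB U=WBOY F=GRWO D=RGYO B=YRWB
After move 6 (R'): R=RBGW U=WWOY F=GBWY D=RRYO B=ORGB
After move 7 (U'): U=WYWO F=BYWY R=GBGW B=RBGB L=OROG
Query 1: B[1] = B
Query 2: B[2] = G
Query 3: L[2] = O
Query 4: U[3] = O
Query 5: R[3] = W
Query 6: R[0] = G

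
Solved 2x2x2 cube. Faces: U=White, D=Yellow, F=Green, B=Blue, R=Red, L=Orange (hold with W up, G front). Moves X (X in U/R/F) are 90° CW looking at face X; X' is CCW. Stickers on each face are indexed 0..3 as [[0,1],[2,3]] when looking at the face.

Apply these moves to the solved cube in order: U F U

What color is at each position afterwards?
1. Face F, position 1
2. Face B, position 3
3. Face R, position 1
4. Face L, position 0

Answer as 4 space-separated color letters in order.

Answer: B B O G

Derivation:
After move 1 (U): U=WWWW F=RRGG R=BBRR B=OOBB L=GGOO
After move 2 (F): F=GRGR U=WWOG R=WBWR D=RBYY L=GYOY
After move 3 (U): U=OWGW F=WBGR R=OOWR B=GYBB L=GROY
Query 1: F[1] = B
Query 2: B[3] = B
Query 3: R[1] = O
Query 4: L[0] = G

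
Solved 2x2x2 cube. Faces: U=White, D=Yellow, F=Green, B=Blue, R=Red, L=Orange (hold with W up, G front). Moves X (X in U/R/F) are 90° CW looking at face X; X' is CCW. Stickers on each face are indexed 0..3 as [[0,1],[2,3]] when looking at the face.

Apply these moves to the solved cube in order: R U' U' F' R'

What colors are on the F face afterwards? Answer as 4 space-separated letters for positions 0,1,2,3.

After move 1 (R): R=RRRR U=WGWG F=GYGY D=YBYB B=WBWB
After move 2 (U'): U=GGWW F=OOGY R=GYRR B=RRWB L=WBOO
After move 3 (U'): U=GWGW F=WBGY R=OORR B=GYWB L=RROO
After move 4 (F'): F=BYWG U=GWOR R=BOYR D=ROYB L=RWOG
After move 5 (R'): R=ORBY U=GWOG F=BWWR D=RYYG B=BYOB
Query: F face = BWWR

Answer: B W W R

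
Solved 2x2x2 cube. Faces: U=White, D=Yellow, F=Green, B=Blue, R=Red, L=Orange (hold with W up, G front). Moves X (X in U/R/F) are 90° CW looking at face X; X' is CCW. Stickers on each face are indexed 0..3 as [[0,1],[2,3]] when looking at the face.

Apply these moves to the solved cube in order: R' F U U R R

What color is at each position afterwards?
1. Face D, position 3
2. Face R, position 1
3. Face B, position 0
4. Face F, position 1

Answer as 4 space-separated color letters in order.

After move 1 (R'): R=RRRR U=WBWB F=GWGW D=YGYG B=YBYB
After move 2 (F): F=GGWW U=WBOO R=WRBR D=RRYG L=OYOG
After move 3 (U): U=OWOB F=WRWW R=YBBR B=OYYB L=GGOG
After move 4 (U): U=OOBW F=YBWW R=OYBR B=GGYB L=WROG
After move 5 (R): R=BORY U=OBBW F=YRWG D=RYYG B=WGOB
After move 6 (R): R=RBYO U=ORBG F=YYWG D=ROYW B=WGBB
Query 1: D[3] = W
Query 2: R[1] = B
Query 3: B[0] = W
Query 4: F[1] = Y

Answer: W B W Y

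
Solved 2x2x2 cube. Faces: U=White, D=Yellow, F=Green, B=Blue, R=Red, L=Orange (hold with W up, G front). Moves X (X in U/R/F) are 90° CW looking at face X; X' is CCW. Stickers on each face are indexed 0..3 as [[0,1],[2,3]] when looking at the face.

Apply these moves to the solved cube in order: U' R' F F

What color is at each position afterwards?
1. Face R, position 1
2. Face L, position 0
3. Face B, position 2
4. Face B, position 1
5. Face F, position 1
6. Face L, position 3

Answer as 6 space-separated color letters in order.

After move 1 (U'): U=WWWW F=OOGG R=GGRR B=RRBB L=BBOO
After move 2 (R'): R=GRGR U=WBWR F=OWGW D=YOYG B=YRYB
After move 3 (F): F=GOWW U=WBOB R=WRRR D=GGYG L=BYOO
After move 4 (F): F=WGWO U=WBOY R=ORBR D=RWYG L=BGOG
Query 1: R[1] = R
Query 2: L[0] = B
Query 3: B[2] = Y
Query 4: B[1] = R
Query 5: F[1] = G
Query 6: L[3] = G

Answer: R B Y R G G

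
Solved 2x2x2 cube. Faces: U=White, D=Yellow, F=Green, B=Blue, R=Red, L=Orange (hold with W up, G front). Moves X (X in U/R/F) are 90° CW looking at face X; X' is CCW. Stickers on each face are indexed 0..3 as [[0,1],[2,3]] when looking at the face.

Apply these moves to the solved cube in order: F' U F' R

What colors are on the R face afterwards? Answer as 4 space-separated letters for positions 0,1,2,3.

Answer: O O R B

Derivation:
After move 1 (F'): F=GGGG U=WWRR R=YRYR D=OOYY L=OWOW
After move 2 (U): U=RWRW F=YRGG R=BBYR B=OWBB L=GGOW
After move 3 (F'): F=RGYG U=RWBY R=OBOR D=GWYY L=GWOR
After move 4 (R): R=OORB U=RGBG F=RWYY D=GBYO B=YWWB
Query: R face = OORB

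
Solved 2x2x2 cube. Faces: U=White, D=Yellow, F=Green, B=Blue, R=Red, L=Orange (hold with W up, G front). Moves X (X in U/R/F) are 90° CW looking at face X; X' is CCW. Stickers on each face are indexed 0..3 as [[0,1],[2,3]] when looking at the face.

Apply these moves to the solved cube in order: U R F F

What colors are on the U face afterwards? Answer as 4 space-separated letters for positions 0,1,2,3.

Answer: W R B Y

Derivation:
After move 1 (U): U=WWWW F=RRGG R=BBRR B=OOBB L=GGOO
After move 2 (R): R=RBRB U=WRWG F=RYGY D=YBYO B=WOWB
After move 3 (F): F=GRYY U=WROG R=WBGB D=RRYO L=GYOB
After move 4 (F): F=YGYR U=WRBY R=OBGB D=GWYO L=GROR
Query: U face = WRBY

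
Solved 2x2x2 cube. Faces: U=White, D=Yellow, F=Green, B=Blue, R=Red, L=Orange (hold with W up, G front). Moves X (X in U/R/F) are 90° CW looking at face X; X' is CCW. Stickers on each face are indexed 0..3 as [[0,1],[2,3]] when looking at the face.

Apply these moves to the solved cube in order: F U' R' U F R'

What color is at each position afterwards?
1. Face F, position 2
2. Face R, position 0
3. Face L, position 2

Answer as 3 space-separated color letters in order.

Answer: O R O

Derivation:
After move 1 (F): F=GGGG U=WWOO R=WRWR D=RRYY L=OYOY
After move 2 (U'): U=WOWO F=OYGG R=GGWR B=WRBB L=BBOY
After move 3 (R'): R=GRGW U=WBWW F=OOGO D=RYYG B=YRRB
After move 4 (U): U=WWWB F=GRGO R=YRGW B=BBRB L=OOOY
After move 5 (F): F=GGOR U=WWYO R=WRBW D=GYYG L=OROY
After move 6 (R'): R=RWWB U=WRYB F=GWOO D=GGYR B=GBYB
Query 1: F[2] = O
Query 2: R[0] = R
Query 3: L[2] = O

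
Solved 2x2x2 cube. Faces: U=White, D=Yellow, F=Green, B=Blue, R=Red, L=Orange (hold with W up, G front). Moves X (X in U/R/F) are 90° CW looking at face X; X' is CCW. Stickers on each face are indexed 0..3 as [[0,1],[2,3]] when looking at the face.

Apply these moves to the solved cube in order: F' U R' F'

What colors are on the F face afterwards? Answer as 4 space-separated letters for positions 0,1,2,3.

Answer: W W Y G

Derivation:
After move 1 (F'): F=GGGG U=WWRR R=YRYR D=OOYY L=OWOW
After move 2 (U): U=RWRW F=YRGG R=BBYR B=OWBB L=GGOW
After move 3 (R'): R=BRBY U=RBRO F=YWGW D=ORYG B=YWOB
After move 4 (F'): F=WWYG U=RBBB R=RROY D=GWYG L=GOOR
Query: F face = WWYG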